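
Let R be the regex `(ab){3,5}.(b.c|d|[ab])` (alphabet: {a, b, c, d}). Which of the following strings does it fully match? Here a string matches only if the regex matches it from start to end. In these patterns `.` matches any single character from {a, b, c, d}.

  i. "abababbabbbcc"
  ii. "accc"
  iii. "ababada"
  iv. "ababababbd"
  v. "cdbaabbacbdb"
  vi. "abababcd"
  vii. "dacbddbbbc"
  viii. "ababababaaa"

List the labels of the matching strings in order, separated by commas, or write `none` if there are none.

iv, vi

i → no match
ii → no match — must start with "ab"
iii → no match
iv → match
v → no match — must start with "ab"
vi → match
vii → no match — must start with "ab"
viii → no match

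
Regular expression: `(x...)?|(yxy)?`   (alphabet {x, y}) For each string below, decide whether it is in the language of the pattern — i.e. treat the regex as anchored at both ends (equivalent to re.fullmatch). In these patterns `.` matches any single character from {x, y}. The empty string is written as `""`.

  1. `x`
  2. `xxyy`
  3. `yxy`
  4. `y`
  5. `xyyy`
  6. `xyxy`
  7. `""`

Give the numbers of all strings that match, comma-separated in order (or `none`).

2, 3, 5, 6, 7

1 → no match
2 → match
3 → match
4 → no match
5 → match
6 → match
7 → match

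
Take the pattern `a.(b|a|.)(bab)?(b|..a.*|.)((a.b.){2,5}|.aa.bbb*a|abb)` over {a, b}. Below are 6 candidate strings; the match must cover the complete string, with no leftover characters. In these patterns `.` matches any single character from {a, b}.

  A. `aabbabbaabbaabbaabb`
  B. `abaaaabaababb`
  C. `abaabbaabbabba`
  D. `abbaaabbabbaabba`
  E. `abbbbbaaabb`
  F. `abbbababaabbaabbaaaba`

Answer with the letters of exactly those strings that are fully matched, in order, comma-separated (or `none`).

A → match
B → match
C → no match
D → match
E. `abbbbbaaabb` → no match
F → match

A, B, D, F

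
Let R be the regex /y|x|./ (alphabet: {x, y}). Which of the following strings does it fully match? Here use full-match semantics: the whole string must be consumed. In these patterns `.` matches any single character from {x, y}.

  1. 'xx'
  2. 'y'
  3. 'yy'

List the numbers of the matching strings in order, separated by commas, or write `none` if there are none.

1. 'xx' → no match
2. 'y' → match
3. 'yy' → no match

2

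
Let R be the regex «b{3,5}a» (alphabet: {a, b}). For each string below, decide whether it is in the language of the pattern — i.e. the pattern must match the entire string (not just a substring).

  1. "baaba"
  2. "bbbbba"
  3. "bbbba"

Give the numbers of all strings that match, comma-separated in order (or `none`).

2, 3

1. "baaba" → no match
2. "bbbbba" → match
3. "bbbba" → match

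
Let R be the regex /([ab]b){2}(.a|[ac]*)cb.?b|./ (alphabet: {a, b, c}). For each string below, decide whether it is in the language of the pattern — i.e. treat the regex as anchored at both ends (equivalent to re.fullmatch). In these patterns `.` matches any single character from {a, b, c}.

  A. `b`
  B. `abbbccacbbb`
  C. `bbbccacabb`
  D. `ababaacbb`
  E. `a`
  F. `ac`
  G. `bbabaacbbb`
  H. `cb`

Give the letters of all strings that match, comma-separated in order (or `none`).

A, B, D, E, G

A → match
B → match
C → no match
D → match
E → match
F → no match
G → match
H → no match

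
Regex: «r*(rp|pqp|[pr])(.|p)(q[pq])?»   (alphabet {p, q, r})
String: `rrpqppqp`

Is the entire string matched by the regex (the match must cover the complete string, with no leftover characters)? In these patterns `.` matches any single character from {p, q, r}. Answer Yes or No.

Yes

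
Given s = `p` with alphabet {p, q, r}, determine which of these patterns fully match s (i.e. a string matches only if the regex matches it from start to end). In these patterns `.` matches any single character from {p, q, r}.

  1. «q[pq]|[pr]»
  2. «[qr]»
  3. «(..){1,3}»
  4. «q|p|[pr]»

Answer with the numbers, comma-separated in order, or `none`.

1, 4

1 → match
2 → no match
3 → no match
4 → match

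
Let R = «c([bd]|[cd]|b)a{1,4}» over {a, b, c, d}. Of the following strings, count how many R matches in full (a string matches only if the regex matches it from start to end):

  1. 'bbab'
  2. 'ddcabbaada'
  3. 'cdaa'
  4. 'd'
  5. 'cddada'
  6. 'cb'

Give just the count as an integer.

1. 'bbab' → no match — must start with 'c'
2. 'ddcabbaada' → no match — must start with 'c'
3. 'cdaa' → match
4. 'd' → no match — must start with 'c'
5. 'cddada' → no match
6. 'cb' → no match — must end with 'a'
Total matched: 1

1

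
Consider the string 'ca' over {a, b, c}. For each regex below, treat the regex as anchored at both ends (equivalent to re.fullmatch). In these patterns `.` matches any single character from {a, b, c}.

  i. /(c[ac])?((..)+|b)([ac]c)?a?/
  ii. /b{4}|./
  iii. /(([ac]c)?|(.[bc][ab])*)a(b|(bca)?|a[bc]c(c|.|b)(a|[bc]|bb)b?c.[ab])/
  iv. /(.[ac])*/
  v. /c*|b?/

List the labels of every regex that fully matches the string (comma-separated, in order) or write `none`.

i → match
ii → no match
iii → no match
iv → match
v → no match

i, iv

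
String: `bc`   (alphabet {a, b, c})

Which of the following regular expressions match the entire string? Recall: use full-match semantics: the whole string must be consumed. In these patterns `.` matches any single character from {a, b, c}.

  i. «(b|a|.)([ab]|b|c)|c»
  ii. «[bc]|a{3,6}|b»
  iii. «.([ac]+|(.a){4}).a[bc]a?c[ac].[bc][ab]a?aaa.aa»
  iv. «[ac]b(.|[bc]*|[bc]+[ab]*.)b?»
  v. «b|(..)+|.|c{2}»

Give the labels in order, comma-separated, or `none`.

i → match
ii → no match
iii → no match — must end with `aa`
iv → no match
v → match

i, v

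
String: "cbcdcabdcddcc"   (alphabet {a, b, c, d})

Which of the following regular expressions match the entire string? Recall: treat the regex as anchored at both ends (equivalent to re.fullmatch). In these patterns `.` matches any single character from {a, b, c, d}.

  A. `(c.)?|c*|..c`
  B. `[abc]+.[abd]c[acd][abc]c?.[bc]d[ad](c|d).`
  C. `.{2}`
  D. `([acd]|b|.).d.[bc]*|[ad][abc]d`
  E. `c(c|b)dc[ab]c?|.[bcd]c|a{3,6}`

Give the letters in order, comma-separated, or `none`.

B

A → no match
B → match
C → no match
D → no match
E → no match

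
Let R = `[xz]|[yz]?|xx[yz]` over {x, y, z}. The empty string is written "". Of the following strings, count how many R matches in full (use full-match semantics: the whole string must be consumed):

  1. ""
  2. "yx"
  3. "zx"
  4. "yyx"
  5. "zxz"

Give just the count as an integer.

1

1. "" → match
2. "yx" → no match
3. "zx" → no match
4. "yyx" → no match
5. "zxz" → no match
Total matched: 1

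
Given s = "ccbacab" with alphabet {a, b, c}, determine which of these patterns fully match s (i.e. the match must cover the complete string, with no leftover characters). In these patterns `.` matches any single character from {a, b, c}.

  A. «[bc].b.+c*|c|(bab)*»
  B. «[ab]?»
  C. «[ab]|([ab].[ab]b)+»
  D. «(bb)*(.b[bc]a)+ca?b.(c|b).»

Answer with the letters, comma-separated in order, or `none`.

A → match
B → no match
C → no match
D → no match

A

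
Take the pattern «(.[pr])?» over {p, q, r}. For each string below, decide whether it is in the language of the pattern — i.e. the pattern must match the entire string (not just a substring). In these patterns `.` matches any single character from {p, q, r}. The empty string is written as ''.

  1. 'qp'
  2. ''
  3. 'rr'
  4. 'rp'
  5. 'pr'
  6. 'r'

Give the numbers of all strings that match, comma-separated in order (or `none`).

1, 2, 3, 4, 5

1. 'qp' → match
2. '' → match
3. 'rr' → match
4. 'rp' → match
5. 'pr' → match
6. 'r' → no match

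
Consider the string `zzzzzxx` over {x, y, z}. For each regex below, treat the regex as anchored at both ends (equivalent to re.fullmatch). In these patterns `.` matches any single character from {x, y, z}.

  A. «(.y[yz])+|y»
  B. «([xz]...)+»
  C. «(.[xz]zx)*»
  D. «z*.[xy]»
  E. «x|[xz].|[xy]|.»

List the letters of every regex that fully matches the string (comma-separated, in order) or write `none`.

D

A → no match
B → no match
C → no match
D → match
E → no match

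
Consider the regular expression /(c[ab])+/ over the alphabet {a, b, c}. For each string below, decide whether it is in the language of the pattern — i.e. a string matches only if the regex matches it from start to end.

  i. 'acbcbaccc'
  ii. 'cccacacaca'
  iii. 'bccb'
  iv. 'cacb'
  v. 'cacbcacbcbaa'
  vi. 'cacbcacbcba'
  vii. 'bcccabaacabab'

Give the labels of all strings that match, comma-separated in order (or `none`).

iv

i → no match — must start with 'c'
ii → no match
iii → no match — must start with 'c'
iv → match
v → no match
vi → no match
vii → no match — must start with 'c'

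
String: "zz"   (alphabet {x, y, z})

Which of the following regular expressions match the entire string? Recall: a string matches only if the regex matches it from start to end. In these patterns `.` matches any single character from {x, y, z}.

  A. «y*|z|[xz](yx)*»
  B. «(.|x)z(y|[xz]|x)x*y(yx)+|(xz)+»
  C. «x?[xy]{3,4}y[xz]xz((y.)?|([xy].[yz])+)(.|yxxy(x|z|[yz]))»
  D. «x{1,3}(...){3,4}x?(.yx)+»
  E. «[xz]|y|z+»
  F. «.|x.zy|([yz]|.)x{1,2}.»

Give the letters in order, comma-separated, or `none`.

A → no match
B → no match
C → no match
D → no match — must start with "x"
E → match
F → no match

E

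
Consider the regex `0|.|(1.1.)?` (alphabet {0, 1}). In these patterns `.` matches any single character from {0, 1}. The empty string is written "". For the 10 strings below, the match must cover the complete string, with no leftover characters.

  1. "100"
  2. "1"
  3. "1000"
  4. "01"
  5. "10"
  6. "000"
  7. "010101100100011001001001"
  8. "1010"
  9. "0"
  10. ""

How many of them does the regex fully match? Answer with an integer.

4

1 → no match
2 → match
3 → no match
4 → no match
5 → no match
6 → no match
7 → no match
8 → match
9 → match
10 → match
Total matched: 4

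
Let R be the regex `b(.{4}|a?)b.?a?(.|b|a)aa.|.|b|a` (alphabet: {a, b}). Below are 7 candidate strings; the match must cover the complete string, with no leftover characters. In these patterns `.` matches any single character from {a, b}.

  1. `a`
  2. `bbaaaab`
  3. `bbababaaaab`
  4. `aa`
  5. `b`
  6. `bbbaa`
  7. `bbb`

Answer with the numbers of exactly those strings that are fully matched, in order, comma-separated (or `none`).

1 → match
2 → match
3 → match
4 → no match
5 → match
6 → no match
7 → no match

1, 2, 3, 5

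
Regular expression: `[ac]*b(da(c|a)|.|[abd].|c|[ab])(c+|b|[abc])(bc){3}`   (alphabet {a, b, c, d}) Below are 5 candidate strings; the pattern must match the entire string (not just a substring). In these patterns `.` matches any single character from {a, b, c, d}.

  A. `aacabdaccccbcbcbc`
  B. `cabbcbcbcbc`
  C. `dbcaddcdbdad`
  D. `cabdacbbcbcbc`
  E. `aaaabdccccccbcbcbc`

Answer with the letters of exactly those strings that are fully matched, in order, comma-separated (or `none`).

A → match
B → match
C → no match — must end with `bc`
D → match
E → match

A, B, D, E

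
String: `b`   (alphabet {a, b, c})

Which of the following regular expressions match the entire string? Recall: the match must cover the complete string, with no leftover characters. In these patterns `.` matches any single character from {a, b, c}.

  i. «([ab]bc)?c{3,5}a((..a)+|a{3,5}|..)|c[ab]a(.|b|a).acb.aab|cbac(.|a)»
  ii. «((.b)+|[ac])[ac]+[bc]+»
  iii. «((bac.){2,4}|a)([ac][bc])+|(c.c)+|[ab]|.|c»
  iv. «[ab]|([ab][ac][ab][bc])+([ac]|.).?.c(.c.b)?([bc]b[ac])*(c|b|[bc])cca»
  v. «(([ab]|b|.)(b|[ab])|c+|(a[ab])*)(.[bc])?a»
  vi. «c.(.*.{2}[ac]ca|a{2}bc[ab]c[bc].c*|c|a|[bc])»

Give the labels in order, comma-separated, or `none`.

i → no match
ii → no match
iii → match
iv → match
v → no match — must end with `a`
vi → no match — must start with `c`

iii, iv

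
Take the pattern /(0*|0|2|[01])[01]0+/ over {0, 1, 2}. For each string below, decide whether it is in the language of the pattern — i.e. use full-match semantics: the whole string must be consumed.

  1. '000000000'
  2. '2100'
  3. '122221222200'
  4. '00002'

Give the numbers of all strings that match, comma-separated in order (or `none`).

1 → match
2 → match
3 → no match
4 → no match — must end with '0'

1, 2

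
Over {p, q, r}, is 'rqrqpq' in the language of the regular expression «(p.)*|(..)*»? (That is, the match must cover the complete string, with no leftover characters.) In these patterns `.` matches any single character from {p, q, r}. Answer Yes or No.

Yes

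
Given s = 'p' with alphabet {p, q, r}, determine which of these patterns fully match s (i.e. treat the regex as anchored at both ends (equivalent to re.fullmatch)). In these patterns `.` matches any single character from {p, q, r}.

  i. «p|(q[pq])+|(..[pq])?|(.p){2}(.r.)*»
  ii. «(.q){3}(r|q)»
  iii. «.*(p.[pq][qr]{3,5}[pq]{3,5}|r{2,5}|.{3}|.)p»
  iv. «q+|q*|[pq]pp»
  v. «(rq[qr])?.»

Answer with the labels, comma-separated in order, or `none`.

i → match
ii → no match
iii → no match
iv → no match
v → match

i, v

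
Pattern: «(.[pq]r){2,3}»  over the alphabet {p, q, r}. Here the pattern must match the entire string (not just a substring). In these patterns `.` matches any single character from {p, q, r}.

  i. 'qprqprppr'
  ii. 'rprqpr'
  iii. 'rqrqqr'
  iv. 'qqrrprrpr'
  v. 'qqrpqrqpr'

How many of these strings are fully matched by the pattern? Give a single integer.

5

i → match
ii → match
iii → match
iv → match
v → match
Total matched: 5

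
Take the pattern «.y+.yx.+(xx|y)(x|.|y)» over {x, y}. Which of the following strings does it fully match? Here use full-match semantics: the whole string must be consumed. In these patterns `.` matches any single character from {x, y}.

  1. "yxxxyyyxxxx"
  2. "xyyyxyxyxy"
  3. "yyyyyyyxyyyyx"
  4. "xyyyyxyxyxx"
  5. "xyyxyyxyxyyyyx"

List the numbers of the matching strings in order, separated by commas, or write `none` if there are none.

3

1 → no match
2 → no match
3 → match
4 → no match
5 → no match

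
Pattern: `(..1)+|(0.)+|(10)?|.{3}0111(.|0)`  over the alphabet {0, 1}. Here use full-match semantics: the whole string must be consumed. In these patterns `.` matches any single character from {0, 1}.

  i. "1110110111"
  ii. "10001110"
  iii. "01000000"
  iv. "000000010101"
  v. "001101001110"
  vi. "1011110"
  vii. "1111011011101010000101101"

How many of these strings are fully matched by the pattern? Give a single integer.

i. "1110110111" → no match
ii. "10001110" → match
iii. "01000000" → match
iv. "000000010101" → match
v. "001101001110" → no match
vi. "1011110" → no match
vii → no match
Total matched: 3

3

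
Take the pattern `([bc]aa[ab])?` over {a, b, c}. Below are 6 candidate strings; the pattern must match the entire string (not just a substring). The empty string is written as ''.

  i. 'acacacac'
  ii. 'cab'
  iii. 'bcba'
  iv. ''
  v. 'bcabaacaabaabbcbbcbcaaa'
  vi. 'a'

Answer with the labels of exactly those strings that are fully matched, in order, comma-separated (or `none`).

iv

i → no match
ii → no match
iii → no match
iv → match
v → no match
vi → no match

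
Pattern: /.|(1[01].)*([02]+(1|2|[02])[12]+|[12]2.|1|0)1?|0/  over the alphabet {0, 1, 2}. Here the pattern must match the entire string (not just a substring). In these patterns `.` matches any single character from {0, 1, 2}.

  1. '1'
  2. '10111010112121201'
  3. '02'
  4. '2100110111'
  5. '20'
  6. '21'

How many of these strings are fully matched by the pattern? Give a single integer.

1. '1' → match
2 → no match
3. '02' → no match
4. '2100110111' → no match
5. '20' → no match
6. '21' → no match
Total matched: 1

1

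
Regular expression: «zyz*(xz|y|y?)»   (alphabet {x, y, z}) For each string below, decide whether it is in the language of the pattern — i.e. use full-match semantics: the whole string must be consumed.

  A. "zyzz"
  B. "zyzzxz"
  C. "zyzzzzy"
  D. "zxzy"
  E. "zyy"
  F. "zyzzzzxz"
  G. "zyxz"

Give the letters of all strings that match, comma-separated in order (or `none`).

A, B, C, E, F, G

A → match
B → match
C → match
D → no match — must start with "zy"
E → match
F → match
G → match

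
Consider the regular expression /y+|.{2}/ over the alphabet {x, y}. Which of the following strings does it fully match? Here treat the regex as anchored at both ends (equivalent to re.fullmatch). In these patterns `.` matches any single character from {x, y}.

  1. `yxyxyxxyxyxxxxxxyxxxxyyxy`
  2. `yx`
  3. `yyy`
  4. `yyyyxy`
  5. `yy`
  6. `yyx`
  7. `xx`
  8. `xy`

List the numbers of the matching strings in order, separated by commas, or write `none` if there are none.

2, 3, 5, 7, 8

1 → no match
2. `yx` → match
3. `yyy` → match
4. `yyyyxy` → no match
5. `yy` → match
6. `yyx` → no match
7. `xx` → match
8. `xy` → match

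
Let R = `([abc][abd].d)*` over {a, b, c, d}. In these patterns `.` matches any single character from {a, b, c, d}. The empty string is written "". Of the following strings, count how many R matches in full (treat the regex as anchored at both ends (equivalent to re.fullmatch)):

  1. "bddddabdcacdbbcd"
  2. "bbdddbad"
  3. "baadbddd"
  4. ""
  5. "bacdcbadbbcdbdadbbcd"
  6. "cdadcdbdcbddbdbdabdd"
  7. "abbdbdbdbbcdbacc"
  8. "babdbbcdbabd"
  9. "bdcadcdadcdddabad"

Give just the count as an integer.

1 → no match
2 → no match
3 → match
4 → match
5 → match
6 → match
7 → no match
8 → match
9 → no match
Total matched: 5

5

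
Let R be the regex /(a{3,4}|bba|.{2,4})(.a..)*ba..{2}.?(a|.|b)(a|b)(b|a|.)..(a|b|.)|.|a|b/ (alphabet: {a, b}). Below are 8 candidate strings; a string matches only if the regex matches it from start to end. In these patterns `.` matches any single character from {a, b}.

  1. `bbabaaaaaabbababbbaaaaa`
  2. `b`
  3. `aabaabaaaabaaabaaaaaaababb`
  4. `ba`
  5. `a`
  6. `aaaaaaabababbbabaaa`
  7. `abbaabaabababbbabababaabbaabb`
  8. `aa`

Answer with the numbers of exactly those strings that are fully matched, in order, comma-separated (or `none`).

1, 2, 3, 5, 6, 7

1 → match
2 → match
3 → match
4 → no match
5 → match
6 → match
7 → match
8 → no match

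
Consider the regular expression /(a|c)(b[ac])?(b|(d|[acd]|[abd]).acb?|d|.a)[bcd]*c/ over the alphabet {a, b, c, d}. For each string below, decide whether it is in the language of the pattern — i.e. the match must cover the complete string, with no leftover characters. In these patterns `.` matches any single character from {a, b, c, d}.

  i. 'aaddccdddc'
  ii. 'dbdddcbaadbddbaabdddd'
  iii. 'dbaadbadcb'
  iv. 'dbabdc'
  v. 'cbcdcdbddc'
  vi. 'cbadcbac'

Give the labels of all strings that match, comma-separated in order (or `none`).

i. 'aaddccdddc' → no match
ii → no match — must end with 'c'
iii. 'dbaadbadcb' → no match — must end with 'c'
iv. 'dbabdc' → no match
v. 'cbcdcdbddc' → match
vi. 'cbadcbac' → no match

v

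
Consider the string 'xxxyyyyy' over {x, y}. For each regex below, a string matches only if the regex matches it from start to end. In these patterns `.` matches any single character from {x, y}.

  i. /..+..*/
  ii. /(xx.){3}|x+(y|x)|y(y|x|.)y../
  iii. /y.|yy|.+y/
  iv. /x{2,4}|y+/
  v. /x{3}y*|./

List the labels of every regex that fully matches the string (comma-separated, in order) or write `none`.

i, iii, v

i → match
ii → no match
iii → match
iv → no match
v → match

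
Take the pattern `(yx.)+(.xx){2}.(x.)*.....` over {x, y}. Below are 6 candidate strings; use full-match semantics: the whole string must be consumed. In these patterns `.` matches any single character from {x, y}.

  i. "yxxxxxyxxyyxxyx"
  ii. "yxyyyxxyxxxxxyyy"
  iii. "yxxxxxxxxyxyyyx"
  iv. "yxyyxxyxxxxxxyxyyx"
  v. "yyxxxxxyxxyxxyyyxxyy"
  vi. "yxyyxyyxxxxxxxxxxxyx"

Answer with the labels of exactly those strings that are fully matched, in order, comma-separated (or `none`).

i, iii, iv, vi

i → match
ii → no match
iii → match
iv → match
v → no match — must start with "yx"
vi → match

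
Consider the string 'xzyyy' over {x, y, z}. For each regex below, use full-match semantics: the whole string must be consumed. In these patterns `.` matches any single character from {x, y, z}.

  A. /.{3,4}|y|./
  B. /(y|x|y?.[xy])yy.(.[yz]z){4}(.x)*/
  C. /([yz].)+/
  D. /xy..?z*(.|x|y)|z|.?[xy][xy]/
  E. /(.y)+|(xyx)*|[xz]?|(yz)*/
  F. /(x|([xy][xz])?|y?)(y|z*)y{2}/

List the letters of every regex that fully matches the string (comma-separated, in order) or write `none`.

F

A → no match
B → no match
C → no match
D → no match
E → no match
F → match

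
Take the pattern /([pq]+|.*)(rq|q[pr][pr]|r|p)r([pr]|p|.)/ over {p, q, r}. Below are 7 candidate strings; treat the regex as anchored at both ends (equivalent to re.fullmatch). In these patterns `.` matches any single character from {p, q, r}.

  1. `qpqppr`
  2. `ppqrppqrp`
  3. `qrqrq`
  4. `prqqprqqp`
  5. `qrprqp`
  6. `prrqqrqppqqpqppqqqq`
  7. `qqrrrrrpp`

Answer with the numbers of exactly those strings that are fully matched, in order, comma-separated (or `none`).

3

1 → no match
2 → no match
3 → match
4 → no match
5 → no match
6 → no match
7 → no match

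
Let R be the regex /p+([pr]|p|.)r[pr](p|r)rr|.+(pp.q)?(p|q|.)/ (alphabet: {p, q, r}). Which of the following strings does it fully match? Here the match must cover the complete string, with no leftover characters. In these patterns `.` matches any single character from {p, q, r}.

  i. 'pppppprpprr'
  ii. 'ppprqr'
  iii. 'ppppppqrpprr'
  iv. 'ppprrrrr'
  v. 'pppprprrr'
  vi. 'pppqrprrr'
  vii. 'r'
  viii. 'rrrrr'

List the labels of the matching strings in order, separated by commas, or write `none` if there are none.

i. 'pppppprpprr' → match
ii. 'ppprqr' → match
iii. 'ppppppqrpprr' → match
iv. 'ppprrrrr' → match
v. 'pppprprrr' → match
vi. 'pppqrprrr' → match
vii. 'r' → no match
viii. 'rrrrr' → match

i, ii, iii, iv, v, vi, viii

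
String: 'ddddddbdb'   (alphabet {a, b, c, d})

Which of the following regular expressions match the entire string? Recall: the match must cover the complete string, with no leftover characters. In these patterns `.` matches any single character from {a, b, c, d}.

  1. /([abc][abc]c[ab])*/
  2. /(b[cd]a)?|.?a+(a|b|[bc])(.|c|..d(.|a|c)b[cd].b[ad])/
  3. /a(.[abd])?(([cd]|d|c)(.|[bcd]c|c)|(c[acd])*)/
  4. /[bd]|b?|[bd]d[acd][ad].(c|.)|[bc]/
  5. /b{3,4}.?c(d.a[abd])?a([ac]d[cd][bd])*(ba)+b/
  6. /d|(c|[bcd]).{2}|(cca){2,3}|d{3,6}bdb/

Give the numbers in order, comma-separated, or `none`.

6

1 → no match
2 → no match
3 → no match — must start with 'a'
4 → no match
5 → no match — must start with 'b'
6 → match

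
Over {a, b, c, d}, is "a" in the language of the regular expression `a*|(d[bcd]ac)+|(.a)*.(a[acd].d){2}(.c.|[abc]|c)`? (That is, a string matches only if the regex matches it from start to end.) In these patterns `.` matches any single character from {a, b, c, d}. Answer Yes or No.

Yes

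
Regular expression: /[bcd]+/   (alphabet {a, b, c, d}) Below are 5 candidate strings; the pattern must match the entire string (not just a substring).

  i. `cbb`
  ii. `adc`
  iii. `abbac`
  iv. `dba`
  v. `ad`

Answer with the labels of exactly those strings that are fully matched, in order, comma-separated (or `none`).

i

i. `cbb` → match
ii. `adc` → no match
iii. `abbac` → no match
iv. `dba` → no match
v. `ad` → no match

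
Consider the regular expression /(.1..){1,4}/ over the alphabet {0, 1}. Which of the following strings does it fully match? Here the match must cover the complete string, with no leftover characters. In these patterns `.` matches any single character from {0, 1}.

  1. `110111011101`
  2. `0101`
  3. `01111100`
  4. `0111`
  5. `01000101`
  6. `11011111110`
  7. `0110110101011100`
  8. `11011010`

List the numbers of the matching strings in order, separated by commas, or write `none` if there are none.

1, 2, 3, 4, 5, 7

1 → match
2 → match
3 → match
4 → match
5 → match
6 → no match
7 → match
8 → no match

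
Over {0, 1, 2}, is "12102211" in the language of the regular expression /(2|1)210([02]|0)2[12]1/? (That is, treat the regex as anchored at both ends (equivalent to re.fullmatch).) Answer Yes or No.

Yes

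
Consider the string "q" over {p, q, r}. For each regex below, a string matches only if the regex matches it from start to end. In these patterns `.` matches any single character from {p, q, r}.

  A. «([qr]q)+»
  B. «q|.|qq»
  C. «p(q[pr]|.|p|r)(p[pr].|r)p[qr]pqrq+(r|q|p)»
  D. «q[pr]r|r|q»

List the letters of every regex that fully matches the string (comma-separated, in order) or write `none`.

A → no match
B → match
C → no match — must start with "p"
D → match

B, D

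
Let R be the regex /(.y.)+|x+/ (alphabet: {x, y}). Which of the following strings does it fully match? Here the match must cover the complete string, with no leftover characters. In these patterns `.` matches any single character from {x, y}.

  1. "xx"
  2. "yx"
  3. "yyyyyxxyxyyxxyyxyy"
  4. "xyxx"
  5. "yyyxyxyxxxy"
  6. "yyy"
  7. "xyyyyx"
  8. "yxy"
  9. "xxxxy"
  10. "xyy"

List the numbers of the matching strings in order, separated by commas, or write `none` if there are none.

1. "xx" → match
2. "yx" → no match
3 → match
4. "xyxx" → no match
5. "yyyxyxyxxxy" → no match
6. "yyy" → match
7. "xyyyyx" → match
8. "yxy" → no match
9. "xxxxy" → no match
10. "xyy" → match

1, 3, 6, 7, 10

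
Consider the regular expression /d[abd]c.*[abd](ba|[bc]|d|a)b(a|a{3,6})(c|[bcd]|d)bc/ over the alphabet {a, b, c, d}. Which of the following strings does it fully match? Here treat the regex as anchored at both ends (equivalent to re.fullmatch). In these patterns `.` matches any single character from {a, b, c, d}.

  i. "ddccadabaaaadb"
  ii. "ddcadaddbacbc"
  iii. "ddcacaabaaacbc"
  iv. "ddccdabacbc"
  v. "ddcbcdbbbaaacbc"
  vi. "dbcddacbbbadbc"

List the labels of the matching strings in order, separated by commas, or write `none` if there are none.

i → no match — must end with "bc"
ii → match
iii → match
iv. "ddccdabacbc" → match
v → match
vi → match

ii, iii, iv, v, vi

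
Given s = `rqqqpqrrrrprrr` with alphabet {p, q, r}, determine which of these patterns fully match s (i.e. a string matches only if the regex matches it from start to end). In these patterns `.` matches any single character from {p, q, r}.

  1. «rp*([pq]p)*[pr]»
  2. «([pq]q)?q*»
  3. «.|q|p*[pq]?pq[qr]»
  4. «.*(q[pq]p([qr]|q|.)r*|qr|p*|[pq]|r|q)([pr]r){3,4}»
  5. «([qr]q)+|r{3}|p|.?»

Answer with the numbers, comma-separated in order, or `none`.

1 → no match
2 → no match
3 → no match
4 → match
5 → no match

4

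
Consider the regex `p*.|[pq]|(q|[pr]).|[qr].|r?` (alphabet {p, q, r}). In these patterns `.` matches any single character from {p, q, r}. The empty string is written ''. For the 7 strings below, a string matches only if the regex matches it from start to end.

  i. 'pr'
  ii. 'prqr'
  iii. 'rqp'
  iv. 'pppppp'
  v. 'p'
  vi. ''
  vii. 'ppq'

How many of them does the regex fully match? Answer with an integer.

i → match
ii → no match
iii → no match
iv → match
v → match
vi → match
vii → match
Total matched: 5

5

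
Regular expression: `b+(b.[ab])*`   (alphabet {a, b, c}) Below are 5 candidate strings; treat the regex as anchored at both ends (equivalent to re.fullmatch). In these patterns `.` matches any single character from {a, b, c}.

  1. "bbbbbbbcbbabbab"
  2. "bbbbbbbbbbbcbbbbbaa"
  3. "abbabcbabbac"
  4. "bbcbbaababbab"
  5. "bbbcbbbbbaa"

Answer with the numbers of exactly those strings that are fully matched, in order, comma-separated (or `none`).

1 → match
2 → match
3 → no match — must start with "b"
4 → match
5 → match

1, 2, 4, 5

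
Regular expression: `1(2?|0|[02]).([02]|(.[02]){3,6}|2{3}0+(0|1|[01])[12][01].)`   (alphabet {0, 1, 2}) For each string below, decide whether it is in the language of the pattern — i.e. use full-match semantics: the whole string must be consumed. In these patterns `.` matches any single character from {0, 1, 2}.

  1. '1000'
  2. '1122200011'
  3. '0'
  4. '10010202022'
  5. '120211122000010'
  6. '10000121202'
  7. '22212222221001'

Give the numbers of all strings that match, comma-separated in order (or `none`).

1 → match
2 → no match
3 → no match — must start with '1'
4 → match
5 → no match
6 → match
7 → no match — must start with '1'

1, 4, 6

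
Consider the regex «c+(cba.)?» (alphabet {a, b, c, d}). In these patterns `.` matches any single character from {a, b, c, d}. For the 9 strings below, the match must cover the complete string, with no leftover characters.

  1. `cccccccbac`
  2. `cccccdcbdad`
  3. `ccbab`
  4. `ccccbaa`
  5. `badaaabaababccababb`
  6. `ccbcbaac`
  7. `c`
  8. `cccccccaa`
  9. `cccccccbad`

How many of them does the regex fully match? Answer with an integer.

1 → match
2 → no match
3 → match
4 → match
5 → no match — must start with `c`
6 → no match
7 → match
8 → no match
9 → match
Total matched: 5

5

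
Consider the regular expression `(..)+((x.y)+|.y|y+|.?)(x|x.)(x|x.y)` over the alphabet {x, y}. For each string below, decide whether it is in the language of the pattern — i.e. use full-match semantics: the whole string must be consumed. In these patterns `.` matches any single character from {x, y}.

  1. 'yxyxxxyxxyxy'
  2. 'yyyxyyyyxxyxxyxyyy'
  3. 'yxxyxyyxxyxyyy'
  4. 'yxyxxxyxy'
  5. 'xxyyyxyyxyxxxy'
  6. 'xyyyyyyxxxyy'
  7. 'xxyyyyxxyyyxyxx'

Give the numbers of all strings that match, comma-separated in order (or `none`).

5, 6, 7

1. 'yxyxxxyxxyxy' → no match
2 → no match
3 → no match
4. 'yxyxxxyxy' → no match
5 → match
6. 'xyyyyyyxxxyy' → match
7 → match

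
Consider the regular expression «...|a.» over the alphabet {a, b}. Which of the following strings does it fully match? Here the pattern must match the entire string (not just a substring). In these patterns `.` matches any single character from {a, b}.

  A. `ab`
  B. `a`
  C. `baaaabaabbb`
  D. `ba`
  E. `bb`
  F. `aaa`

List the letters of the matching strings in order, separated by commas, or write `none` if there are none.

A, F

A → match
B → no match
C → no match
D → no match
E → no match
F → match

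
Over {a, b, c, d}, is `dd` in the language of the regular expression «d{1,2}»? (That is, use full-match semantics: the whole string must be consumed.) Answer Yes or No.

Yes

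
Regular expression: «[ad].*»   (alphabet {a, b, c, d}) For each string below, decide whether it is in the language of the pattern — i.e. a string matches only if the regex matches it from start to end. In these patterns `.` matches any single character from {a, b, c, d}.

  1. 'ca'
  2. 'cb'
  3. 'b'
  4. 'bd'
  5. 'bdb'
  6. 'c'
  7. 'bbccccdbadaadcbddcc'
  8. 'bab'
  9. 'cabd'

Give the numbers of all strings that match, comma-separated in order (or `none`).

1. 'ca' → no match
2. 'cb' → no match
3. 'b' → no match
4. 'bd' → no match
5. 'bdb' → no match
6. 'c' → no match
7 → no match
8. 'bab' → no match
9. 'cabd' → no match

none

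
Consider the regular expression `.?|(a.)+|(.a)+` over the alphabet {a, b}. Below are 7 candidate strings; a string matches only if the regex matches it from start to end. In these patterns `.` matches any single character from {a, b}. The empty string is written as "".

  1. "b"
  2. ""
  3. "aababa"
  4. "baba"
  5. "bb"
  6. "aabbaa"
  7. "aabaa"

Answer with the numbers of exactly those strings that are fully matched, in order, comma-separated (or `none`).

1 → match
2 → match
3 → match
4 → match
5 → no match
6 → no match
7 → no match

1, 2, 3, 4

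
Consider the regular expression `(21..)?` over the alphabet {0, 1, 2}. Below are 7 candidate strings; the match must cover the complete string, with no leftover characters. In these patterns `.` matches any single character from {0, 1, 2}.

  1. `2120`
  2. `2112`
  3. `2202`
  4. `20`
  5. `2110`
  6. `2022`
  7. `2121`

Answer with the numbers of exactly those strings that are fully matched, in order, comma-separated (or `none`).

1. `2120` → match
2. `2112` → match
3. `2202` → no match
4. `20` → no match
5. `2110` → match
6. `2022` → no match
7. `2121` → match

1, 2, 5, 7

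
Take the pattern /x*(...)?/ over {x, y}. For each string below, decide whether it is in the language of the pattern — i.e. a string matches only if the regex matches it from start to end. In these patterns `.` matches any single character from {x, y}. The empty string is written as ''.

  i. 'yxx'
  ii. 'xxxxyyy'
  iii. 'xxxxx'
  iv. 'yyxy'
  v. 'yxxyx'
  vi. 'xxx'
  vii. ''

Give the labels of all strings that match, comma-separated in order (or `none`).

i → match
ii → match
iii → match
iv → no match
v → no match
vi → match
vii → match

i, ii, iii, vi, vii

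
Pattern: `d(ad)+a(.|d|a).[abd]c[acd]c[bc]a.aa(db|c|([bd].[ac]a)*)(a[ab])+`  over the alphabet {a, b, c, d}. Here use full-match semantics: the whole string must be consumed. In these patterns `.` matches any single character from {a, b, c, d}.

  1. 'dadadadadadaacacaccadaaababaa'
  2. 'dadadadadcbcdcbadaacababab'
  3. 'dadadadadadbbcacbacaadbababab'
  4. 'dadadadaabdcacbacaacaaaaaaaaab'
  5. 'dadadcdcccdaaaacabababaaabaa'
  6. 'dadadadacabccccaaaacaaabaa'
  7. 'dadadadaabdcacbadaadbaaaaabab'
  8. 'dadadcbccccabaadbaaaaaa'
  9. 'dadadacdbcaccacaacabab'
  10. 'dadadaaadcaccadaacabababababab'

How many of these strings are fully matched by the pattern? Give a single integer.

1 → match
2 → match
3 → match
4 → match
5 → no match
6 → match
7 → match
8 → match
9 → match
10 → match
Total matched: 9

9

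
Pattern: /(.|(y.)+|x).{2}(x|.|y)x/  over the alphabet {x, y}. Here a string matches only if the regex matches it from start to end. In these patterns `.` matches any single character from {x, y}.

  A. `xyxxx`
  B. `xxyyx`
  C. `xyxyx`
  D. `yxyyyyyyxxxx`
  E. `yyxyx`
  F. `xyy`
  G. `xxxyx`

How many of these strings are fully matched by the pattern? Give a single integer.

6

A → match
B → match
C → match
D → match
E → match
F → no match — must end with `x`
G → match
Total matched: 6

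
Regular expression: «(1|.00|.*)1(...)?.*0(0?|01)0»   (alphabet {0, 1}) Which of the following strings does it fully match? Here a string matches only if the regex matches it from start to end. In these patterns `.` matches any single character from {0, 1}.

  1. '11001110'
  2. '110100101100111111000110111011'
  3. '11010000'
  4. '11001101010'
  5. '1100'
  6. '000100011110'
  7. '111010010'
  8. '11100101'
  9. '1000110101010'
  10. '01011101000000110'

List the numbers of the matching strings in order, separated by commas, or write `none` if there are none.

1 → no match
2 → no match — must end with '0'
3 → match
4 → no match
5 → match
6 → no match
7 → match
8 → no match — must end with '0'
9 → no match
10 → no match

3, 5, 7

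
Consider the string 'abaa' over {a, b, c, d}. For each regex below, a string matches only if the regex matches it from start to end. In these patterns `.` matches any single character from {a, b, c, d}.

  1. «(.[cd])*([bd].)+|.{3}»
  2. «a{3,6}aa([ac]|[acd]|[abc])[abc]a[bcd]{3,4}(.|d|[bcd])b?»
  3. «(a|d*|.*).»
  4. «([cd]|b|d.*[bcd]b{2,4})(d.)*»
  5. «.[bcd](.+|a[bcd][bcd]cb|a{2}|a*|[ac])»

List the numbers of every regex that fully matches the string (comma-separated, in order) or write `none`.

1 → no match
2 → no match
3 → match
4 → no match
5 → match

3, 5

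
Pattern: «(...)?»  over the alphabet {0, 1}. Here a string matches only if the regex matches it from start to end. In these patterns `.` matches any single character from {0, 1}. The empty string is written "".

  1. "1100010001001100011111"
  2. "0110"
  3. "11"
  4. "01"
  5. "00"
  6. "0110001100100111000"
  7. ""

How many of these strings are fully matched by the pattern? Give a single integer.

1 → no match
2. "0110" → no match
3. "11" → no match
4. "01" → no match
5. "00" → no match
6 → no match
7. "" → match
Total matched: 1

1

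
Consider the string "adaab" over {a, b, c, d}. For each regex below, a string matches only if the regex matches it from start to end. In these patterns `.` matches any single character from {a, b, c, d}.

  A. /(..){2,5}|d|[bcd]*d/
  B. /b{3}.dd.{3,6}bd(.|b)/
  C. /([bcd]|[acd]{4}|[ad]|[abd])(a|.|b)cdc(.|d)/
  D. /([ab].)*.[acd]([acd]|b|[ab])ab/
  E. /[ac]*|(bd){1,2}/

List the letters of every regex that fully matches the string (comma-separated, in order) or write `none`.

A → no match
B → no match — must start with "b"
C → no match
D → match
E → no match

D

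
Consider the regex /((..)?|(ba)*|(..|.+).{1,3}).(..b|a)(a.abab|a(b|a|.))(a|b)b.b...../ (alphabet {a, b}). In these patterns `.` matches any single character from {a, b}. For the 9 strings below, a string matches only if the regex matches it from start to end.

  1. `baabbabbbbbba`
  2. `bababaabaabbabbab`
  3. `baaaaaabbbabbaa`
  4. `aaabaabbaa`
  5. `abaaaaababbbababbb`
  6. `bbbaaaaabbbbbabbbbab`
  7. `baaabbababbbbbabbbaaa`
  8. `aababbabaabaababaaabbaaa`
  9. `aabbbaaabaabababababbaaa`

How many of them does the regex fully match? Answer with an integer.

1

1 → no match
2 → no match
3 → match
4 → no match
5 → no match
6 → no match
7 → no match
8 → no match
9 → no match
Total matched: 1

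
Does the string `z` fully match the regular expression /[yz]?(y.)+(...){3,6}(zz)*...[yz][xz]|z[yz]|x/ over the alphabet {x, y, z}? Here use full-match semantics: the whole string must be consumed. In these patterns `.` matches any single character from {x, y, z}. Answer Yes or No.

No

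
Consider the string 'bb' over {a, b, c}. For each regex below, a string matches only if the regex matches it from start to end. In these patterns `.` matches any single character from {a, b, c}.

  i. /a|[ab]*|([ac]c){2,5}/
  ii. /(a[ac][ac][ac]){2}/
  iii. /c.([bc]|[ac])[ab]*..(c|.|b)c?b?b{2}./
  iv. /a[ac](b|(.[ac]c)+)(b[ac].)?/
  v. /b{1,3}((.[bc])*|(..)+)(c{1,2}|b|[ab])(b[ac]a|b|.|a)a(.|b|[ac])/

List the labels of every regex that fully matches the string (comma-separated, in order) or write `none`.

i → match
ii → no match — must start with 'a'
iii → no match — must start with 'c'
iv → no match — must start with 'a'
v → no match

i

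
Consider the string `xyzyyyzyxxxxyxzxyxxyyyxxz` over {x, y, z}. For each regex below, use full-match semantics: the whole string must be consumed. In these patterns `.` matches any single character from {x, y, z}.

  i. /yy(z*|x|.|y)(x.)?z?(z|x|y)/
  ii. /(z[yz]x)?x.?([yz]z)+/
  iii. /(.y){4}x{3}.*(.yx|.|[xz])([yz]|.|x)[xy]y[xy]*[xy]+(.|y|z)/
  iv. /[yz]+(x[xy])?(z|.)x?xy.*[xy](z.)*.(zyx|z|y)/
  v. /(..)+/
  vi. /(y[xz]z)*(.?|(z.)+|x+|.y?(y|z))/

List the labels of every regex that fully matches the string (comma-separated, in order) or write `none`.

i → no match — must start with `yy`
ii → no match
iii → match
iv → no match
v → no match
vi → no match

iii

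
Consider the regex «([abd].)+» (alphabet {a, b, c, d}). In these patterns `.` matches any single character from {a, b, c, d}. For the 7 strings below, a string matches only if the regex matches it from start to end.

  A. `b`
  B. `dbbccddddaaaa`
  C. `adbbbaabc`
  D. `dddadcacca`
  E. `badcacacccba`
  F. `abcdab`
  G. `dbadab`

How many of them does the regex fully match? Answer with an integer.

A → no match
B → no match
C → no match
D → no match
E → no match
F → no match
G → match
Total matched: 1

1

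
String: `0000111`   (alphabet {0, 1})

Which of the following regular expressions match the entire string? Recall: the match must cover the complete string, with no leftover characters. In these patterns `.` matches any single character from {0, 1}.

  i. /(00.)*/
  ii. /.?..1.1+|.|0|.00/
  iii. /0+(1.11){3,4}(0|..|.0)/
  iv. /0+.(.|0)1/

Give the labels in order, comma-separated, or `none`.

iv

i → no match
ii → no match
iii → no match
iv → match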